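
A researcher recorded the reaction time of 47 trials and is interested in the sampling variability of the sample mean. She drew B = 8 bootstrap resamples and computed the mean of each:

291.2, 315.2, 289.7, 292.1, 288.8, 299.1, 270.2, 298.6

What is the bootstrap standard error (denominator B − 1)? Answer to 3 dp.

Bootstrap SE is the standard deviation of the 8 replicate means.
Mean of replicates: (291.2 + 315.2 + 289.7 + 292.1 + 288.8 + 299.1 + 270.2 + 298.6) / 8 = 2344.9000 / 8 = 293.1125
Sum of squared deviations: (−1.9125)² + (+22.0875)² + (−3.4125)² + (−1.0125)² + (−4.3125)² + (+5.9875)² + (−22.9125)² + (+5.4875)² = 1113.7288
Variance = 1113.7288 / 7 = 159.1041
SE* = √159.1041

SE* = 12.614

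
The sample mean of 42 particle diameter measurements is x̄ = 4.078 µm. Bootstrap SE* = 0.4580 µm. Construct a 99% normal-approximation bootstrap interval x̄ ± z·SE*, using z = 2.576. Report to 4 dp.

Margin = 2.576 × 0.4580 = 1.17981
Interval: 4.078 ± 1.17981

(2.8982, 5.2578)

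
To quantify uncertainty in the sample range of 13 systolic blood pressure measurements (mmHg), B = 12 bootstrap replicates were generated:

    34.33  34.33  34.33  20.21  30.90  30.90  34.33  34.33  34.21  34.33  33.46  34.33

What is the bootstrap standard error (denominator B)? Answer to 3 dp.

SE* = 3.910

Bootstrap SE is the standard deviation of the 12 replicate ranges.
Mean of replicates: (34.33 + 34.33 + 34.33 + 20.21 + 30.90 + 30.90 + 34.33 + 34.33 + 34.21 + 34.33 + 33.46 + 34.33) / 12 = 389.9900 / 12 = 32.4992
Sum of squared deviations: (+1.8308)² + (+1.8308)² + (+1.8308)² + (−12.2892)² + (−1.5992)² + (−1.5992)² + (+1.8308)² + (+1.8308)² + (+1.7108)² + (+1.8308)² + (+0.9608)² + (+1.8308)² = 183.4521
Variance = 183.4521 / 12 = 15.2877
SE* = √15.2877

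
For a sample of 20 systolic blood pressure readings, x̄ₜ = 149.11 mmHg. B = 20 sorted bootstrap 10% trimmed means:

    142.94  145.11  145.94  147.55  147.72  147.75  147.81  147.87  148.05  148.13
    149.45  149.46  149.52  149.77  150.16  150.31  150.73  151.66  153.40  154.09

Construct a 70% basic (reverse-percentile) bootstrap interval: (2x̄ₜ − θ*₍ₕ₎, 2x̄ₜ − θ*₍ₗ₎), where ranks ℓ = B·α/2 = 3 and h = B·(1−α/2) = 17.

(147.49, 152.28)

Percentile endpoints at ranks 3 and 17: θ*₍3₎ = 145.94, θ*₍17₎ = 150.73.
Basic interval reflects these around x̄ₜ:
  lower = 2 × 149.11 − 150.73 = 147.49
  upper = 2 × 149.11 − 145.94 = 152.28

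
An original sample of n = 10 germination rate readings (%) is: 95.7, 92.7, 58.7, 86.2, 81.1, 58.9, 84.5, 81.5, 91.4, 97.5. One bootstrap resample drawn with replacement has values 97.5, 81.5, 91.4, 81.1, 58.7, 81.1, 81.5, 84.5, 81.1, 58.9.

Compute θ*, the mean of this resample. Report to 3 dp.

Mean = (97.5 + 81.5 + 91.4 + 81.1 + 58.7 + 81.1 + 81.5 + 84.5 + 81.1 + 58.9) / 10 = 797.30 / 10 = 79.730

θ* = 79.730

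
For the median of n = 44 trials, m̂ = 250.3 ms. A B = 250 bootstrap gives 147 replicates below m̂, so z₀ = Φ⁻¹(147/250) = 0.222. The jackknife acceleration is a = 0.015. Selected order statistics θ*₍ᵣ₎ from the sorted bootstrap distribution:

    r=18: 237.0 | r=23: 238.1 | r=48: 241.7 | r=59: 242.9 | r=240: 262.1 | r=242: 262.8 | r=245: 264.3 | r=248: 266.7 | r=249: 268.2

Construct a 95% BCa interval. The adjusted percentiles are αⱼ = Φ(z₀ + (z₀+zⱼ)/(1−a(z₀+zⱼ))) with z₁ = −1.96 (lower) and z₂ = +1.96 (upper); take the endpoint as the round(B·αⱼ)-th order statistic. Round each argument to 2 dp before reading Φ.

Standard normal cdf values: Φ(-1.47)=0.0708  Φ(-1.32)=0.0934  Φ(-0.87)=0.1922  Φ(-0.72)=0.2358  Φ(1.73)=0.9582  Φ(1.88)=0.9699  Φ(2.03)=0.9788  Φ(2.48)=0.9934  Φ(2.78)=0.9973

(237.0, 266.7)

Lower: z₀ + z₁ = 0.222 + (-1.960) = -1.738; 1 − a(z₀+z₁) = 1 − (0.015)(-1.738) = 1.0261; argument = 0.222 + (-1.738)/1.0261 = -1.4718 → -1.47.
α₁ = Φ(-1.47) = 0.0708; rank = round(250 × 0.0708) = 18; θ*₍18₎ = 237.0.
Upper: z₀ + z₂ = 2.182; 1 − a(z₀+z₂) = 0.9673; argument = 2.4778 → 2.48; α₂ = 0.9934; rank = 248; θ*₍248₎ = 266.7.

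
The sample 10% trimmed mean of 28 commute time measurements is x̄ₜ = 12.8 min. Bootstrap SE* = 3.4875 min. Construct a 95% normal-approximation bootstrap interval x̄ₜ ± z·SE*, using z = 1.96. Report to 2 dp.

Margin = 1.96 × 3.4875 = 6.835
Interval: 12.8 ± 6.835

(5.96, 19.64)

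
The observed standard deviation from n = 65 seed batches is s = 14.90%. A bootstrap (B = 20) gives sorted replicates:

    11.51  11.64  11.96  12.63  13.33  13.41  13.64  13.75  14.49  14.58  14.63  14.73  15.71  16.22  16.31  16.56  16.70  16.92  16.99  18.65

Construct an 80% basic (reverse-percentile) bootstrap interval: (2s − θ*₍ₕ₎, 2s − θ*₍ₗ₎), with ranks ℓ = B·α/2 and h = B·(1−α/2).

Percentile endpoints at ranks 2 and 18: θ*₍2₎ = 11.64, θ*₍18₎ = 16.92.
Basic interval reflects these around s:
  lower = 2 × 14.90 − 16.92 = 12.88
  upper = 2 × 14.90 − 11.64 = 18.16

(12.88, 18.16)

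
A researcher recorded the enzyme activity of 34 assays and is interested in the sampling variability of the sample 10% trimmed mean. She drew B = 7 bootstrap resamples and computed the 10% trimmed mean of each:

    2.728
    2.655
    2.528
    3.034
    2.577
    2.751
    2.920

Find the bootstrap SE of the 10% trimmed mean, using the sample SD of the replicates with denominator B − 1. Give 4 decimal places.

Bootstrap SE is the standard deviation of the 7 replicate 10% trimmed means.
Mean of replicates: (2.728 + 2.655 + 2.528 + 3.034 + 2.577 + 2.751 + 2.920) / 7 = 19.19300 / 7 = 2.74186
Sum of squared deviations: (−0.01386)² + (−0.08686)² + (−0.21386)² + (+0.29214)² + (−0.16486)² + (+0.00914)² + (+0.17814)² = 0.19781
Variance = 0.19781 / 6 = 0.03297
SE* = √0.03297

SE* = 0.1816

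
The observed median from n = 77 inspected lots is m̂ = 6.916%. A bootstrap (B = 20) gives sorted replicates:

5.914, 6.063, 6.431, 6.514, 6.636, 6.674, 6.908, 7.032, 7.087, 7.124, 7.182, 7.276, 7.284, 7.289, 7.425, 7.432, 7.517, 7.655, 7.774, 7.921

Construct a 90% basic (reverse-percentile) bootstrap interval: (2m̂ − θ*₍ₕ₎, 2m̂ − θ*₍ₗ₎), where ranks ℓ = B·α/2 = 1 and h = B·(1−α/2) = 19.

(6.058, 7.918)

Percentile endpoints at ranks 1 and 19: θ*₍1₎ = 5.914, θ*₍19₎ = 7.774.
Basic interval reflects these around m̂:
  lower = 2 × 6.916 − 7.774 = 6.058
  upper = 2 × 6.916 − 5.914 = 7.918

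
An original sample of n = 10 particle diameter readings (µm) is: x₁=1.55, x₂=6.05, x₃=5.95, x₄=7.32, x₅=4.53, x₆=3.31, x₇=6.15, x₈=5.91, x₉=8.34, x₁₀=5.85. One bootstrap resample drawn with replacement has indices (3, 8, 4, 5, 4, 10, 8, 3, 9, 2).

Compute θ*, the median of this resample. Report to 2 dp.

θ* = 5.95

Resample values: 5.95, 5.91, 7.32, 4.53, 7.32, 5.85, 5.91, 5.95, 8.34, 6.05.
Sorted: 4.53, 5.85, 5.91, 5.91, 5.95, 5.95, 6.05, 7.32, 7.32, 8.34
Median = average of the two middle values = 5.95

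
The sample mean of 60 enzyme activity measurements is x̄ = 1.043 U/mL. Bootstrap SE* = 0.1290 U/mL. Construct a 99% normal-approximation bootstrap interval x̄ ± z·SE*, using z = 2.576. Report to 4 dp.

(0.7107, 1.3753)

Margin = 2.576 × 0.1290 = 0.33230
Interval: 1.043 ± 0.33230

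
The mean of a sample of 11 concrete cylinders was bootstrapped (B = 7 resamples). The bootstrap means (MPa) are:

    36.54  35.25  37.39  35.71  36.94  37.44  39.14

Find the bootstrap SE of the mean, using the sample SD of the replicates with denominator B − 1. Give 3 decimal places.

Bootstrap SE is the standard deviation of the 7 replicate means.
Mean of replicates: (36.54 + 35.25 + 37.39 + 35.71 + 36.94 + 37.44 + 39.14) / 7 = 258.4100 / 7 = 36.9157
Sum of squared deviations: (−0.3757)² + (−1.6657)² + (+0.4743)² + (−1.2057)² + (+0.0243)² + (+0.5243)² + (+2.2243)² = 9.8174
Variance = 9.8174 / 6 = 1.6362
SE* = √1.6362

SE* = 1.279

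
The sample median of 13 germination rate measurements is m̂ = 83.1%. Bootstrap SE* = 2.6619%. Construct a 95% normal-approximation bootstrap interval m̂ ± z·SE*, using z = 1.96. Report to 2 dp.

Margin = 1.96 × 2.6619 = 5.217
Interval: 83.1 ± 5.217

(77.88, 88.32)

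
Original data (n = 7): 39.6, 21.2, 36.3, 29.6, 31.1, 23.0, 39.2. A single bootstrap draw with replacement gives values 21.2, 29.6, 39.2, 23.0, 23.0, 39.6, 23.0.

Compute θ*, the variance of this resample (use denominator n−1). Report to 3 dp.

Mean = 28.3714; sum of squared deviations = 382.8343
s² = 382.8343 / 6 = 63.8057

θ* = 63.806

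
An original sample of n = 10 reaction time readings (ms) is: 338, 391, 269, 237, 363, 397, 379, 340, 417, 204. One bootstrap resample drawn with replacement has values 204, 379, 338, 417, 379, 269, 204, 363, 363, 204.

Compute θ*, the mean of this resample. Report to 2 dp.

θ* = 312.00

Mean = (204 + 379 + 338 + 417 + 379 + 269 + 204 + 363 + 363 + 204) / 10 = 3120.0 / 10 = 312.00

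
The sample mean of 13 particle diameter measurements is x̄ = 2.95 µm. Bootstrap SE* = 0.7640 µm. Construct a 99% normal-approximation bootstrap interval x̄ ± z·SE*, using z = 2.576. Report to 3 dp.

Margin = 2.576 × 0.7640 = 1.9681
Interval: 2.95 ± 1.9681

(0.982, 4.918)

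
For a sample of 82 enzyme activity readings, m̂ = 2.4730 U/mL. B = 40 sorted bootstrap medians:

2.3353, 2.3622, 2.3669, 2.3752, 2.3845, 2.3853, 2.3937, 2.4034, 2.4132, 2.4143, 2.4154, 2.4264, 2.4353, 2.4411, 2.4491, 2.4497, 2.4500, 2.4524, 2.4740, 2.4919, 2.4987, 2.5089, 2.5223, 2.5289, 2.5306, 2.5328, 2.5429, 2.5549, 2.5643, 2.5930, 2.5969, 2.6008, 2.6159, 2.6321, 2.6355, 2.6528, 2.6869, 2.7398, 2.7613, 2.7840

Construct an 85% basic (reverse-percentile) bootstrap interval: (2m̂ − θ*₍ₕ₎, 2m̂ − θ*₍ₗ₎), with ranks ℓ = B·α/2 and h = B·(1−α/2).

Percentile endpoints at ranks 3 and 37: θ*₍3₎ = 2.3669, θ*₍37₎ = 2.6869.
Basic interval reflects these around m̂:
  lower = 2 × 2.4730 − 2.6869 = 2.2591
  upper = 2 × 2.4730 − 2.3669 = 2.5791

(2.2591, 2.5791)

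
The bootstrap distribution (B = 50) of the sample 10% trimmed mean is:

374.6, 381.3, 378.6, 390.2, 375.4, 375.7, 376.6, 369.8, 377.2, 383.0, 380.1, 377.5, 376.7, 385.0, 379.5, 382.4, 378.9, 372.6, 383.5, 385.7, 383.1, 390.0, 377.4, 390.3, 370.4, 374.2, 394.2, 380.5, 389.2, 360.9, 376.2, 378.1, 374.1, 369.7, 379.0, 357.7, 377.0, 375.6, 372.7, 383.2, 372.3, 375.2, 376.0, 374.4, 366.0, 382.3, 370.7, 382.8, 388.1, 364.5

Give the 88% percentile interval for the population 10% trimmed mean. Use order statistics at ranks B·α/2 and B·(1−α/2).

Sorted replicates: 357.7, 360.9, 364.5, 366.0, 369.7, 369.8, 370.4, 370.7, 372.3, 372.6, 372.7, 374.1, 374.2, 374.4, 374.6, 375.2, 375.4, 375.6, 375.7, 376.0, 376.2, 376.6, 376.7, 377.0, 377.2, 377.4, 377.5, 378.1, 378.6, 378.9, 379.0, 379.5, 380.1, 380.5, 381.3, 382.3, 382.4, 382.8, 383.0, 383.1, 383.2, 383.5, 385.0, 385.7, 388.1, 389.2, 390.0, 390.2, 390.3, 394.2
α = 0.12; lower rank = 50 × 0.060 = 3; upper rank = 50 × 0.940 = 47.
The 3rd smallest replicate is 364.5; the 47th is 390.0.

(364.5, 390.0)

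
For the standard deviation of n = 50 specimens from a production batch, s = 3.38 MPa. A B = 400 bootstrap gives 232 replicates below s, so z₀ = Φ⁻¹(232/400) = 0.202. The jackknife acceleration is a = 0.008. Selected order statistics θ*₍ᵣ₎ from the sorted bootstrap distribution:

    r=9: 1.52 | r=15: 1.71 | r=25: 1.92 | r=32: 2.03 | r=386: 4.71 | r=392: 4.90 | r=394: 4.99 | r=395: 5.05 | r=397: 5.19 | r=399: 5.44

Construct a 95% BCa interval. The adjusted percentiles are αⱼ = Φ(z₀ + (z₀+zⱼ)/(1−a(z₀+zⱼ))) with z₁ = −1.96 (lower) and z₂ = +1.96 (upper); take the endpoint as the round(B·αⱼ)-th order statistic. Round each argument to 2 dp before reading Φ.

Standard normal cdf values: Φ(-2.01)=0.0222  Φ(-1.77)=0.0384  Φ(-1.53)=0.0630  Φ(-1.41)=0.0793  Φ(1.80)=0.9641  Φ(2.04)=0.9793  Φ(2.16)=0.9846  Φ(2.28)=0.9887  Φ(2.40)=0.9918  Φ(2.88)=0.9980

Lower: z₀ + z₁ = 0.202 + (-1.960) = -1.758; 1 − a(z₀+z₁) = 1 − (0.008)(-1.758) = 1.0141; argument = 0.202 + (-1.758)/1.0141 = -1.5316 → -1.53.
α₁ = Φ(-1.53) = 0.0630; rank = round(400 × 0.0630) = 25; θ*₍25₎ = 1.92.
Upper: z₀ + z₂ = 2.162; 1 − a(z₀+z₂) = 0.9827; argument = 2.4021 → 2.40; α₂ = 0.9918; rank = 397; θ*₍397₎ = 5.19.

(1.92, 5.19)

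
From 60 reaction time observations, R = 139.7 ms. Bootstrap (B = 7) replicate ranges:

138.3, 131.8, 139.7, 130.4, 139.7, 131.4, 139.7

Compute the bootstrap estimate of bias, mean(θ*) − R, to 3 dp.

mean(θ*) = (138.3 + 131.8 + 139.7 + 130.4 + 139.7 + 131.4 + 139.7) / 7 = 135.8571
bias = 135.8571 − 139.7

bias = −3.843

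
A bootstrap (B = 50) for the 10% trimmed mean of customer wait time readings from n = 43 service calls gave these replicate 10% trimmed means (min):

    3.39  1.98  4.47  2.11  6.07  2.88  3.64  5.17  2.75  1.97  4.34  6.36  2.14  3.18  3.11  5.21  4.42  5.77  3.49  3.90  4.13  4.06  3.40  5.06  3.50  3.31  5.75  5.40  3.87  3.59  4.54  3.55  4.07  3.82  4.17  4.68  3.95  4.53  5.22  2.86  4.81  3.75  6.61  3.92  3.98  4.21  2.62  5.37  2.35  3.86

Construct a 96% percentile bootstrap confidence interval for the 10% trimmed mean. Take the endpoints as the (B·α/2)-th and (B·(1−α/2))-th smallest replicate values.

(1.97, 6.36)

Sorted replicates: 1.97, 1.98, 2.11, 2.14, 2.35, 2.62, 2.75, 2.86, 2.88, 3.11, 3.18, 3.31, 3.39, 3.40, 3.49, 3.50, 3.55, 3.59, 3.64, 3.75, 3.82, 3.86, 3.87, 3.90, 3.92, 3.95, 3.98, 4.06, 4.07, 4.13, 4.17, 4.21, 4.34, 4.42, 4.47, 4.53, 4.54, 4.68, 4.81, 5.06, 5.17, 5.21, 5.22, 5.37, 5.40, 5.75, 5.77, 6.07, 6.36, 6.61
α = 0.04; lower rank = 50 × 0.020 = 1; upper rank = 50 × 0.980 = 49.
The 1st smallest replicate is 1.97; the 49th is 6.36.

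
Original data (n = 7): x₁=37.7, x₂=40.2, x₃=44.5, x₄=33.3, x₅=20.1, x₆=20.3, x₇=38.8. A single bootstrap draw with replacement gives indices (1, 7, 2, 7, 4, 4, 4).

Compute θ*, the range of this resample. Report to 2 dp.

Resample values: 37.7, 38.8, 40.2, 38.8, 33.3, 33.3, 33.3.
Range = 40.2 − 33.3 = 6.90

θ* = 6.90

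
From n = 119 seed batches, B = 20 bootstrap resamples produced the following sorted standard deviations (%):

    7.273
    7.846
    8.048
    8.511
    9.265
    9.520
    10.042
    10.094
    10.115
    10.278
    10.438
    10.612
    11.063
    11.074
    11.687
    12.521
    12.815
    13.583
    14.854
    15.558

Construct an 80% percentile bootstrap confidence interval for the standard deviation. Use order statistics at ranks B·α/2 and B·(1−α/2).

(7.846, 13.583)

α = 0.20; lower rank = 20 × 0.100 = 2; upper rank = 20 × 0.900 = 18.
The 2nd smallest replicate is 7.846; the 18th is 13.583.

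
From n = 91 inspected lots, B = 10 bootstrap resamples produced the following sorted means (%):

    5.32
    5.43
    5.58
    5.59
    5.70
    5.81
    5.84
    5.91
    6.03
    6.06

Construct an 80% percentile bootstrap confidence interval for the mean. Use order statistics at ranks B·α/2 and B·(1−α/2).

α = 0.20; lower rank = 10 × 0.100 = 1; upper rank = 10 × 0.900 = 9.
The 1st smallest replicate is 5.32; the 9th is 6.03.

(5.32, 6.03)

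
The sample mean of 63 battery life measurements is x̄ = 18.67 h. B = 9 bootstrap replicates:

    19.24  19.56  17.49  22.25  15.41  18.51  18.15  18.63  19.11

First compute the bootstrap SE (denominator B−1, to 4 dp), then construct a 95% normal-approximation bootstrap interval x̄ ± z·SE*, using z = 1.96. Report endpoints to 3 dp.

(15.107, 22.233)

Mean of replicates = 18.7056; sum of squared deviations = 26.4332; SE* = √(26.4332/8) = 1.8177
Margin = 1.96 × 1.8177 = 3.5627
Interval: 18.67 ± 3.5627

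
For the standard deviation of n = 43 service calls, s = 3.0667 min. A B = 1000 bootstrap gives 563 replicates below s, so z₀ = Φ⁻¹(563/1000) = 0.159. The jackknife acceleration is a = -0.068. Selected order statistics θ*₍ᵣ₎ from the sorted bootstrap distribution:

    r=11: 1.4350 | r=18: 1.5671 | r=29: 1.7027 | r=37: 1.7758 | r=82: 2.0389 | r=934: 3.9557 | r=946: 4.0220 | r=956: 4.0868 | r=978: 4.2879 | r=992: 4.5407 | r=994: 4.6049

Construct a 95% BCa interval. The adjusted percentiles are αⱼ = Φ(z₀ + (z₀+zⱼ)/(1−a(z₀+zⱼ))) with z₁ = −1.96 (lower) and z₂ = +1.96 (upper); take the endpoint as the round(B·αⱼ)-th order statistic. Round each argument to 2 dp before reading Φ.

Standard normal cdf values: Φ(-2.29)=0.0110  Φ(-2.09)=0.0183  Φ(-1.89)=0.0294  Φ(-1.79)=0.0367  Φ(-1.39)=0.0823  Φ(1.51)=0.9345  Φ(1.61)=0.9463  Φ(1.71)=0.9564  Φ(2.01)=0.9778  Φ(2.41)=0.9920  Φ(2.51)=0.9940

Lower: z₀ + z₁ = 0.159 + (-1.960) = -1.801; 1 − a(z₀+z₁) = 1 − (-0.068)(-1.801) = 0.8775; argument = 0.159 + (-1.801)/0.8775 = -1.8933 → -1.89.
α₁ = Φ(-1.89) = 0.0294; rank = round(1000 × 0.0294) = 29; θ*₍29₎ = 1.7027.
Upper: z₀ + z₂ = 2.119; 1 − a(z₀+z₂) = 1.1441; argument = 2.0111 → 2.01; α₂ = 0.9778; rank = 978; θ*₍978₎ = 4.2879.

(1.7027, 4.2879)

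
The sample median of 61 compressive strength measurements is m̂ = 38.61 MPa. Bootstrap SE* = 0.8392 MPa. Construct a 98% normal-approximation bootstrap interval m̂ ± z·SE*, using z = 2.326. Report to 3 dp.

Margin = 2.326 × 0.8392 = 1.9520
Interval: 38.61 ± 1.9520

(36.658, 40.562)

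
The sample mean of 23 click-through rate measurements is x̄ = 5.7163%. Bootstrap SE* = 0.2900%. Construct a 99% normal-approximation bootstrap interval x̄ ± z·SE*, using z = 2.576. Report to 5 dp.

(4.96926, 6.46334)

Margin = 2.576 × 0.2900 = 0.747040
Interval: 5.7163 ± 0.747040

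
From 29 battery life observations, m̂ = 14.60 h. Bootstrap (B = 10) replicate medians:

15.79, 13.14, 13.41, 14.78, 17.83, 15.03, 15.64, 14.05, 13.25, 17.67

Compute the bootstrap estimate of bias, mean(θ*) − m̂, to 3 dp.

bias = +0.459

mean(θ*) = (15.79 + 13.14 + 13.41 + 14.78 + 17.83 + 15.03 + 15.64 + 14.05 + 13.25 + 17.67) / 10 = 15.0590
bias = 15.0590 − 14.60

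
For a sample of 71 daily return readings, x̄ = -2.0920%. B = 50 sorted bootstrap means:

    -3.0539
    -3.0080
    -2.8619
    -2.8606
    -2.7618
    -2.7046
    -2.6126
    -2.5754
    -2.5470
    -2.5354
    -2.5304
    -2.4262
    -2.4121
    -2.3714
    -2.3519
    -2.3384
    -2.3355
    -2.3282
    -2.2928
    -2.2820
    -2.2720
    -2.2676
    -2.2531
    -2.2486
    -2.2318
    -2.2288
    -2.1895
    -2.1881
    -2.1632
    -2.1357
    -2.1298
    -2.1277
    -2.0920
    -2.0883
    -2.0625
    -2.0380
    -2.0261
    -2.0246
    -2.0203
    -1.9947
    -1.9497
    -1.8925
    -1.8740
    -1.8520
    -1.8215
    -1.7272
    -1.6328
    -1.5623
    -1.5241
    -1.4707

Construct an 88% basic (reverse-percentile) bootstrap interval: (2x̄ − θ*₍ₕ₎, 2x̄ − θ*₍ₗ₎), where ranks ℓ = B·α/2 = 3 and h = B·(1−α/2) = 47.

(-2.5512, -1.3221)

Percentile endpoints at ranks 3 and 47: θ*₍3₎ = -2.8619, θ*₍47₎ = -1.6328.
Basic interval reflects these around x̄:
  lower = 2 × -2.0920 − -1.6328 = -2.5512
  upper = 2 × -2.0920 − -2.8619 = -1.3221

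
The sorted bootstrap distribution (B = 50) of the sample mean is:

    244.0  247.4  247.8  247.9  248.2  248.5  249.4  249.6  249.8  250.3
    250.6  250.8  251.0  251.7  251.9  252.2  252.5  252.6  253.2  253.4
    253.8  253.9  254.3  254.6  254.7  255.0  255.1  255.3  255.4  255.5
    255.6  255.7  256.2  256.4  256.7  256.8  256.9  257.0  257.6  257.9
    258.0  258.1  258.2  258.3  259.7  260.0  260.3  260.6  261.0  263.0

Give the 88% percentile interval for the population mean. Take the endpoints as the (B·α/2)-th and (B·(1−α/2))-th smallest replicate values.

(247.8, 260.3)

α = 0.12; lower rank = 50 × 0.060 = 3; upper rank = 50 × 0.940 = 47.
The 3rd smallest replicate is 247.8; the 47th is 260.3.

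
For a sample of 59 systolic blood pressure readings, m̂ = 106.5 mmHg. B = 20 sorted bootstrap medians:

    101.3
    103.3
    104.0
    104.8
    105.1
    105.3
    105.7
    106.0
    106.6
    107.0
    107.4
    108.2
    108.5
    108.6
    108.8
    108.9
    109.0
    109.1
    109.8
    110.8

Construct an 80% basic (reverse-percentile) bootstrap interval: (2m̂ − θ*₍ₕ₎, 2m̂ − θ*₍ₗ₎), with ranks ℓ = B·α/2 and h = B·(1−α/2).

Percentile endpoints at ranks 2 and 18: θ*₍2₎ = 103.3, θ*₍18₎ = 109.1.
Basic interval reflects these around m̂:
  lower = 2 × 106.5 − 109.1 = 103.9
  upper = 2 × 106.5 − 103.3 = 109.7

(103.9, 109.7)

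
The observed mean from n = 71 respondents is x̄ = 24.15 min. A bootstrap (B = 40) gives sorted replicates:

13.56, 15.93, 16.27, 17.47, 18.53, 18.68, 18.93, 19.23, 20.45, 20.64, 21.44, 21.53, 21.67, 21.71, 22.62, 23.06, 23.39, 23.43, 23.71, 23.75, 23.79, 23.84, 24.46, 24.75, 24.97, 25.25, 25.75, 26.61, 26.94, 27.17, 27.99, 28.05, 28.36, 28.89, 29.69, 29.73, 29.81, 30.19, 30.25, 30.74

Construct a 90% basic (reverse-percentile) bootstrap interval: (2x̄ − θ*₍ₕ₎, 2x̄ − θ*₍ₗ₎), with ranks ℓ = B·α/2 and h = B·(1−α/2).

Percentile endpoints at ranks 2 and 38: θ*₍2₎ = 15.93, θ*₍38₎ = 30.19.
Basic interval reflects these around x̄:
  lower = 2 × 24.15 − 30.19 = 18.11
  upper = 2 × 24.15 − 15.93 = 32.37

(18.11, 32.37)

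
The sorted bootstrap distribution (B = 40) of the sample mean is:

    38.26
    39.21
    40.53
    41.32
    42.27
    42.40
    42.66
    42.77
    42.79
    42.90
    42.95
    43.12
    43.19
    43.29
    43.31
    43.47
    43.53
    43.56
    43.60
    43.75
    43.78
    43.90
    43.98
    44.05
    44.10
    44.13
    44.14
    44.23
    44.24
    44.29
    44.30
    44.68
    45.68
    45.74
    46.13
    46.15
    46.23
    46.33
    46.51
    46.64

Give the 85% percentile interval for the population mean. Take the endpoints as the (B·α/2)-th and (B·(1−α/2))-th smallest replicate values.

(40.53, 46.23)

α = 0.15; lower rank = 40 × 0.075 = 3; upper rank = 40 × 0.925 = 37.
The 3rd smallest replicate is 40.53; the 37th is 46.23.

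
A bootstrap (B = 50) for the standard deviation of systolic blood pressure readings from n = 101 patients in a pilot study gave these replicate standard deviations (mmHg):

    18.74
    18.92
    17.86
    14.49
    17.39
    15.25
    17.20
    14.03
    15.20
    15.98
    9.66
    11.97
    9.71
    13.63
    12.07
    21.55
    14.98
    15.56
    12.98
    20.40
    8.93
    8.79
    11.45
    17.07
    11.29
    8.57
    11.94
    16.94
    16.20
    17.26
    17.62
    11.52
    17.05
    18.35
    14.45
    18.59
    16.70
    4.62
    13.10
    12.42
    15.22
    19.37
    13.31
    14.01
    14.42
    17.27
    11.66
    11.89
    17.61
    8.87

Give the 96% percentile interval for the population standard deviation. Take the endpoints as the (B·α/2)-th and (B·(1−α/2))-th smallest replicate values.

Sorted replicates: 4.62, 8.57, 8.79, 8.87, 8.93, 9.66, 9.71, 11.29, 11.45, 11.52, 11.66, 11.89, 11.94, 11.97, 12.07, 12.42, 12.98, 13.10, 13.31, 13.63, 14.01, 14.03, 14.42, 14.45, 14.49, 14.98, 15.20, 15.22, 15.25, 15.56, 15.98, 16.20, 16.70, 16.94, 17.05, 17.07, 17.20, 17.26, 17.27, 17.39, 17.61, 17.62, 17.86, 18.35, 18.59, 18.74, 18.92, 19.37, 20.40, 21.55
α = 0.04; lower rank = 50 × 0.020 = 1; upper rank = 50 × 0.980 = 49.
The 1st smallest replicate is 4.62; the 49th is 20.40.

(4.62, 20.40)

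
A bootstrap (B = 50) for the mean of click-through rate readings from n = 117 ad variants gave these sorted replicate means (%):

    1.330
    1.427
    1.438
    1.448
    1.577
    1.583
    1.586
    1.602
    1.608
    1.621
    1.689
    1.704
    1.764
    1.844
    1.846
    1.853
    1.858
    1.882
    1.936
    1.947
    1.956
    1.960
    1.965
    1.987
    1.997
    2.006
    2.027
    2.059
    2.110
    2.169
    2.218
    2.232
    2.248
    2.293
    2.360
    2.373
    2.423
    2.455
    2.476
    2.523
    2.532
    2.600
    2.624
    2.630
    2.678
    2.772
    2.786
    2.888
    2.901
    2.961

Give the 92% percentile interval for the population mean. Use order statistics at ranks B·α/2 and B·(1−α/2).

(1.427, 2.888)

α = 0.08; lower rank = 50 × 0.040 = 2; upper rank = 50 × 0.960 = 48.
The 2nd smallest replicate is 1.427; the 48th is 2.888.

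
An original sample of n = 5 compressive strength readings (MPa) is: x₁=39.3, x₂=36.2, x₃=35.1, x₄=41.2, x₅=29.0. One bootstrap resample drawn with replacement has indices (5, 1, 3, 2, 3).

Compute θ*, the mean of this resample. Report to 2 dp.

Resample values: 29.0, 39.3, 35.1, 36.2, 35.1.
Mean = (29.0 + 39.3 + 35.1 + 36.2 + 35.1) / 5 = 174.70 / 5 = 34.94

θ* = 34.94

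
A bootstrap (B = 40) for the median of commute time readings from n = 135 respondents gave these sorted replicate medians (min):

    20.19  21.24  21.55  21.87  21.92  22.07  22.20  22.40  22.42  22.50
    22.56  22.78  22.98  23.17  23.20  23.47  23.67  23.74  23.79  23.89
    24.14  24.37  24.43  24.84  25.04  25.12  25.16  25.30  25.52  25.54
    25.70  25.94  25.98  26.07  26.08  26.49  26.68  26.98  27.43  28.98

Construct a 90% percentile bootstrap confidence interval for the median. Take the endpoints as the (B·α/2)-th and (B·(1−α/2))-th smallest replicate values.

(21.24, 26.98)

α = 0.10; lower rank = 40 × 0.050 = 2; upper rank = 40 × 0.950 = 38.
The 2nd smallest replicate is 21.24; the 38th is 26.98.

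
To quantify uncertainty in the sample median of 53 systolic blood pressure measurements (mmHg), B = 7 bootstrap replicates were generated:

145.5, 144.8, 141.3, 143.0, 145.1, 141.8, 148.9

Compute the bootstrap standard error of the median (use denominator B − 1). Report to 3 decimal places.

Bootstrap SE is the standard deviation of the 7 replicate medians.
Mean of replicates: (145.5 + 144.8 + 141.3 + 143.0 + 145.1 + 141.8 + 148.9) / 7 = 1010.4000 / 7 = 144.3429
Sum of squared deviations: (+1.1571)² + (+0.4571)² + (−3.0429)² + (−1.3429)² + (+0.7571)² + (−2.5429)² + (+4.5571)² = 40.4171
Variance = 40.4171 / 6 = 6.7362
SE* = √6.7362

SE* = 2.595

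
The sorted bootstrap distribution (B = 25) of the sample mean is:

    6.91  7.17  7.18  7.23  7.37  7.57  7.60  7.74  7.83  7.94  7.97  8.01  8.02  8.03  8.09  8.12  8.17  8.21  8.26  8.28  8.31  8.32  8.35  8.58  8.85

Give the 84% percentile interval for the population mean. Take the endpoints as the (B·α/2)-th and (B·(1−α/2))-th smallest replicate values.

(7.17, 8.35)

α = 0.16; lower rank = 25 × 0.080 = 2; upper rank = 25 × 0.920 = 23.
The 2nd smallest replicate is 7.17; the 23rd is 8.35.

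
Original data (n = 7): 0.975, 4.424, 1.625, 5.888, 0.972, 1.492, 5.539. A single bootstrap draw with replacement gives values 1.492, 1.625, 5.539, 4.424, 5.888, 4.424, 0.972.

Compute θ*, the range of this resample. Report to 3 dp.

θ* = 4.916

Range = 5.888 − 0.972 = 4.916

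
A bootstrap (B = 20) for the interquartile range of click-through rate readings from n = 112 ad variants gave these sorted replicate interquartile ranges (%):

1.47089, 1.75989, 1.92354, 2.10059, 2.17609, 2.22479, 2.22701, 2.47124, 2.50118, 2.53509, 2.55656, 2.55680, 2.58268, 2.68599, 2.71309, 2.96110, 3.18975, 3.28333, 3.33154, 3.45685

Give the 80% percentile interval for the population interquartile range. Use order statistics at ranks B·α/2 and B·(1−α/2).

α = 0.20; lower rank = 20 × 0.100 = 2; upper rank = 20 × 0.900 = 18.
The 2nd smallest replicate is 1.75989; the 18th is 3.28333.

(1.75989, 3.28333)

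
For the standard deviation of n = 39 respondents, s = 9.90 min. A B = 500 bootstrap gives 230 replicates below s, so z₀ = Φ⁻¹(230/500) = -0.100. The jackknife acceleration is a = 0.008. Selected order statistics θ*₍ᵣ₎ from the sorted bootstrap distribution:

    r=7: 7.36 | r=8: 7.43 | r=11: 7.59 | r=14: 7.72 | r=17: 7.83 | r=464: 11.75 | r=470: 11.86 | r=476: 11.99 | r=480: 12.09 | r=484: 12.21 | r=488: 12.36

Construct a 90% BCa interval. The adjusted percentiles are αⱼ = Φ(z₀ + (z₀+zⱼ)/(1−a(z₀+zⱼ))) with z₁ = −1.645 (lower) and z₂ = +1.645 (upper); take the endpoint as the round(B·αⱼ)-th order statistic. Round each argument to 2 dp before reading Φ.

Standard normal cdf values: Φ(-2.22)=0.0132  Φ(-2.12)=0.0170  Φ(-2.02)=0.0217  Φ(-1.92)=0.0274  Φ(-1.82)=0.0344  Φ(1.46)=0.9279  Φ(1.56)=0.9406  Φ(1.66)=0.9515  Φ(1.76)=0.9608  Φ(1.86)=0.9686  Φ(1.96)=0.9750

(7.83, 11.75)

Lower: z₀ + z₁ = -0.100 + (-1.645) = -1.745; 1 − a(z₀+z₁) = 1 − (0.008)(-1.745) = 1.0140; argument = -0.100 + (-1.745)/1.0140 = -1.8210 → -1.82.
α₁ = Φ(-1.82) = 0.0344; rank = round(500 × 0.0344) = 17; θ*₍17₎ = 7.83.
Upper: z₀ + z₂ = 1.545; 1 − a(z₀+z₂) = 0.9876; argument = 1.4643 → 1.46; α₂ = 0.9279; rank = 464; θ*₍464₎ = 11.75.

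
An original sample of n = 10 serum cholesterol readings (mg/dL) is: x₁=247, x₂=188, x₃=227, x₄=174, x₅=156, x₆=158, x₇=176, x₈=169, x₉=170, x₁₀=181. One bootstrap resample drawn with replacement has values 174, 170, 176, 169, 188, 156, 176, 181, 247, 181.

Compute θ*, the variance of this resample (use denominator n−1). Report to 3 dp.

Mean = 181.8000; sum of squared deviations = 5387.6000
s² = 5387.6000 / 9 = 598.6222

θ* = 598.622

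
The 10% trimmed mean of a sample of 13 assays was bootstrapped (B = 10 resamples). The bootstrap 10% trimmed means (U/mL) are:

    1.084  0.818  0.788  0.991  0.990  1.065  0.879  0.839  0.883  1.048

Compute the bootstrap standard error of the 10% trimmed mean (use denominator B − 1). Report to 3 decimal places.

Bootstrap SE is the standard deviation of the 10 replicate 10% trimmed means.
Mean of replicates: (1.084 + 0.818 + 0.788 + 0.991 + 0.990 + 1.065 + 0.879 + 0.839 + 0.883 + 1.048) / 10 = 9.3850 / 10 = 0.9385
Sum of squared deviations: (+0.1455)² + (−0.1205)² + (−0.1505)² + (+0.0525)² + (+0.0515)² + (+0.1265)² + (−0.0595)² + (−0.0995)² + (−0.0555)² + (+0.1095)² = 0.1083
Variance = 0.1083 / 9 = 0.0120
SE* = √0.0120

SE* = 0.110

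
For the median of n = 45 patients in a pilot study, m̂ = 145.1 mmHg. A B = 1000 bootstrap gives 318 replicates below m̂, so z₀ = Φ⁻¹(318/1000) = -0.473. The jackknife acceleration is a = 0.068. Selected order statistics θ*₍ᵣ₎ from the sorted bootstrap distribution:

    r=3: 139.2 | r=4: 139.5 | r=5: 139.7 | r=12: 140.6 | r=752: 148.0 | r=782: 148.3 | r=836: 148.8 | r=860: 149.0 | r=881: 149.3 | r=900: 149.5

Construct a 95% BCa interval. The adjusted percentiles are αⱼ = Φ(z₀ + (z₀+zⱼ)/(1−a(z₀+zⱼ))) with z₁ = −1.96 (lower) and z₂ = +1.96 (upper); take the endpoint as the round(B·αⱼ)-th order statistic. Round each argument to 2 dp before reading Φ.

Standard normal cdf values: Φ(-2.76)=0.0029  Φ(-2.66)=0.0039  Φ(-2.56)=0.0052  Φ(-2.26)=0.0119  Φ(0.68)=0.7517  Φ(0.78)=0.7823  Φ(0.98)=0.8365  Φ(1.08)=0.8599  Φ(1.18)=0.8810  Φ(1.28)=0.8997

Lower: z₀ + z₁ = -0.473 + (-1.960) = -2.433; 1 − a(z₀+z₁) = 1 − (0.068)(-2.433) = 1.1654; argument = -0.473 + (-2.433)/1.1654 = -2.5606 → -2.56.
α₁ = Φ(-2.56) = 0.0052; rank = round(1000 × 0.0052) = 5; θ*₍5₎ = 139.7.
Upper: z₀ + z₂ = 1.487; 1 − a(z₀+z₂) = 0.8989; argument = 1.1813 → 1.18; α₂ = 0.8810; rank = 881; θ*₍881₎ = 149.3.

(139.7, 149.3)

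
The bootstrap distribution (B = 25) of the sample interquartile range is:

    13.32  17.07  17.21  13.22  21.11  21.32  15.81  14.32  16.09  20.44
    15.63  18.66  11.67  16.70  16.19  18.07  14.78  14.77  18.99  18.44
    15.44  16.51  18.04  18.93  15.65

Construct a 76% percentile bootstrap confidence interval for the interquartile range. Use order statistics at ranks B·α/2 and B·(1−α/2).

(13.32, 18.99)

Sorted replicates: 11.67, 13.22, 13.32, 14.32, 14.77, 14.78, 15.44, 15.63, 15.65, 15.81, 16.09, 16.19, 16.51, 16.70, 17.07, 17.21, 18.04, 18.07, 18.44, 18.66, 18.93, 18.99, 20.44, 21.11, 21.32
α = 0.24; lower rank = 25 × 0.120 = 3; upper rank = 25 × 0.880 = 22.
The 3rd smallest replicate is 13.32; the 22nd is 18.99.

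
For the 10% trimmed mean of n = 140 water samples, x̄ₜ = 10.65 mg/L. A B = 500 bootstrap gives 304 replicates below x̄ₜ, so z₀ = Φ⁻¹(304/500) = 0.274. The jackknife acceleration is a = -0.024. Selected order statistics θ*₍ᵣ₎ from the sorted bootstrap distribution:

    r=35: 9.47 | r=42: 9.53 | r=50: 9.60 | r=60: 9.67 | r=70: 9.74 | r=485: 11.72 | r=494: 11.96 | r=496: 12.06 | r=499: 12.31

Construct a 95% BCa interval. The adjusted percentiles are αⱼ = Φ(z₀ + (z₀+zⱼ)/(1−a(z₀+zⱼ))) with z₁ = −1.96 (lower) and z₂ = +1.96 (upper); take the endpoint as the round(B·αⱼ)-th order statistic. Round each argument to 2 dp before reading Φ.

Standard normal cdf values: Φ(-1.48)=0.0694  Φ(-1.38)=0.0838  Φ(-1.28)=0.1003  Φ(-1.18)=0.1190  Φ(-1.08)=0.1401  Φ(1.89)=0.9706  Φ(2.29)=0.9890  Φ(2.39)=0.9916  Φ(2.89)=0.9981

Lower: z₀ + z₁ = 0.274 + (-1.960) = -1.686; 1 − a(z₀+z₁) = 1 − (-0.024)(-1.686) = 0.9595; argument = 0.274 + (-1.686)/0.9595 = -1.4831 → -1.48.
α₁ = Φ(-1.48) = 0.0694; rank = round(500 × 0.0694) = 35; θ*₍35₎ = 9.47.
Upper: z₀ + z₂ = 2.234; 1 − a(z₀+z₂) = 1.0536; argument = 2.3943 → 2.39; α₂ = 0.9916; rank = 496; θ*₍496₎ = 12.06.

(9.47, 12.06)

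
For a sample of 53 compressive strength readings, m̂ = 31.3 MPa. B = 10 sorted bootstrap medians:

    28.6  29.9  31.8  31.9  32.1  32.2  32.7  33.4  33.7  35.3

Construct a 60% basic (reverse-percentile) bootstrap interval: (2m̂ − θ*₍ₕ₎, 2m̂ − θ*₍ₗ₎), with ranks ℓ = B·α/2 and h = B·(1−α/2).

(29.2, 32.7)

Percentile endpoints at ranks 2 and 8: θ*₍2₎ = 29.9, θ*₍8₎ = 33.4.
Basic interval reflects these around m̂:
  lower = 2 × 31.3 − 33.4 = 29.2
  upper = 2 × 31.3 − 29.9 = 32.7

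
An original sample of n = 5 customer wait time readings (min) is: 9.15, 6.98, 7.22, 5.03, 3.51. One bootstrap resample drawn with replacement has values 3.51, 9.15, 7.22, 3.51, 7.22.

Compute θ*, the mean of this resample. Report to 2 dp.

Mean = (3.51 + 9.15 + 7.22 + 3.51 + 7.22) / 5 = 30.610 / 5 = 6.12

θ* = 6.12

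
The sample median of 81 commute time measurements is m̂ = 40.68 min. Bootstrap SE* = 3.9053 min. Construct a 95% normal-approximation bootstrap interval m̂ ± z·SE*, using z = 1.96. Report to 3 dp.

Margin = 1.96 × 3.9053 = 7.6544
Interval: 40.68 ± 7.6544

(33.026, 48.334)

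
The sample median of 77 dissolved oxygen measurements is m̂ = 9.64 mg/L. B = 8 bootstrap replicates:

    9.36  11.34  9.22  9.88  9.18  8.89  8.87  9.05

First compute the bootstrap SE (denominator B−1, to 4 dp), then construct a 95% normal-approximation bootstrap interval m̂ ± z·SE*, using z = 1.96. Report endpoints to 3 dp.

(8.035, 11.245)

Mean of replicates = 9.4738; sum of squared deviations = 4.6964; SE* = √(4.6964/7) = 0.8191
Margin = 1.96 × 0.8191 = 1.6054
Interval: 9.64 ± 1.6054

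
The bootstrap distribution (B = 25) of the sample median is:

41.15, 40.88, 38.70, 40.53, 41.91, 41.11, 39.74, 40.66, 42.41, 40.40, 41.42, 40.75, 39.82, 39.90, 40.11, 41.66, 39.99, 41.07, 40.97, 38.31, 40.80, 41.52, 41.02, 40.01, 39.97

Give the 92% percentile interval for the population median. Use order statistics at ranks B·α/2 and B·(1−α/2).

(38.31, 41.91)

Sorted replicates: 38.31, 38.70, 39.74, 39.82, 39.90, 39.97, 39.99, 40.01, 40.11, 40.40, 40.53, 40.66, 40.75, 40.80, 40.88, 40.97, 41.02, 41.07, 41.11, 41.15, 41.42, 41.52, 41.66, 41.91, 42.41
α = 0.08; lower rank = 25 × 0.040 = 1; upper rank = 25 × 0.960 = 24.
The 1st smallest replicate is 38.31; the 24th is 41.91.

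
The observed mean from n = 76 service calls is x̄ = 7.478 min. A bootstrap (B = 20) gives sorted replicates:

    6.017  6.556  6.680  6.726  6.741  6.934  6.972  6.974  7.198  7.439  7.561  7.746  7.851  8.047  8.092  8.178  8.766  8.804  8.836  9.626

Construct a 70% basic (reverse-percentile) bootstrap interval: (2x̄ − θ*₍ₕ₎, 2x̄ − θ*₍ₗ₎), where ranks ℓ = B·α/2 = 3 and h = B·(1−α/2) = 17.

Percentile endpoints at ranks 3 and 17: θ*₍3₎ = 6.680, θ*₍17₎ = 8.766.
Basic interval reflects these around x̄:
  lower = 2 × 7.478 − 8.766 = 6.190
  upper = 2 × 7.478 − 6.680 = 8.276

(6.190, 8.276)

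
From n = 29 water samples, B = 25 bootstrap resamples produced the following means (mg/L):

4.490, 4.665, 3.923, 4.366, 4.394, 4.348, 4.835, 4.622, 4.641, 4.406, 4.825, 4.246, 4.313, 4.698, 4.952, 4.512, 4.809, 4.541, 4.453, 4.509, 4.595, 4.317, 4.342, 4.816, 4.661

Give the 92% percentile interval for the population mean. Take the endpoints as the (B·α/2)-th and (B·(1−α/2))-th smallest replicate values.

(3.923, 4.835)

Sorted replicates: 3.923, 4.246, 4.313, 4.317, 4.342, 4.348, 4.366, 4.394, 4.406, 4.453, 4.490, 4.509, 4.512, 4.541, 4.595, 4.622, 4.641, 4.661, 4.665, 4.698, 4.809, 4.816, 4.825, 4.835, 4.952
α = 0.08; lower rank = 25 × 0.040 = 1; upper rank = 25 × 0.960 = 24.
The 1st smallest replicate is 3.923; the 24th is 4.835.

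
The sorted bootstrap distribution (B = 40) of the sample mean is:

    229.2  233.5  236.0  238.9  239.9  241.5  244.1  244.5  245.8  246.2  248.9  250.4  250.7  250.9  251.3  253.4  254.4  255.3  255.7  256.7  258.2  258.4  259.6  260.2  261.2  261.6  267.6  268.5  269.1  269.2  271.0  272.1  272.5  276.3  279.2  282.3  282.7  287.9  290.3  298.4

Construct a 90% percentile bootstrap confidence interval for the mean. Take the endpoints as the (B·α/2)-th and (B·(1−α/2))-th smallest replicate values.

α = 0.10; lower rank = 40 × 0.050 = 2; upper rank = 40 × 0.950 = 38.
The 2nd smallest replicate is 233.5; the 38th is 287.9.

(233.5, 287.9)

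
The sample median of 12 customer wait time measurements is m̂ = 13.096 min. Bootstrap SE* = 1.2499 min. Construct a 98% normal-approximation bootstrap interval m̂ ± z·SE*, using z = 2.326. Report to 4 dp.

(10.1887, 16.0033)

Margin = 2.326 × 1.2499 = 2.90727
Interval: 13.096 ± 2.90727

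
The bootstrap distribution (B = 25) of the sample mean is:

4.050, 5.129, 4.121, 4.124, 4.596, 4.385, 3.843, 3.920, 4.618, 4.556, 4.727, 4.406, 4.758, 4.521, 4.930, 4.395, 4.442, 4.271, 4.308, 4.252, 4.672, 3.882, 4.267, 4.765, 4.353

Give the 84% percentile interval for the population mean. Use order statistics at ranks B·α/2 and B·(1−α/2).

Sorted replicates: 3.843, 3.882, 3.920, 4.050, 4.121, 4.124, 4.252, 4.267, 4.271, 4.308, 4.353, 4.385, 4.395, 4.406, 4.442, 4.521, 4.556, 4.596, 4.618, 4.672, 4.727, 4.758, 4.765, 4.930, 5.129
α = 0.16; lower rank = 25 × 0.080 = 2; upper rank = 25 × 0.920 = 23.
The 2nd smallest replicate is 3.882; the 23rd is 4.765.

(3.882, 4.765)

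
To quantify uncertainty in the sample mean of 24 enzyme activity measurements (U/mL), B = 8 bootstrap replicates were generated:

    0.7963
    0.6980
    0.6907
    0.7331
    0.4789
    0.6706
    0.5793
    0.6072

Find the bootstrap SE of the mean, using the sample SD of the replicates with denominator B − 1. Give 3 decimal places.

Bootstrap SE is the standard deviation of the 8 replicate means.
Mean of replicates: (0.7963 + 0.6980 + 0.6907 + 0.7331 + 0.4789 + 0.6706 + 0.5793 + 0.6072) / 8 = 5.25410 / 8 = 0.65676
Sum of squared deviations: (+0.13954)² + (+0.04124)² + (+0.03394)² + (+0.07634)² + (−0.17786)² + (+0.01384)² + (−0.07746)² + (−0.04956)² = 0.06843
Variance = 0.06843 / 7 = 0.00978
SE* = √0.00978

SE* = 0.099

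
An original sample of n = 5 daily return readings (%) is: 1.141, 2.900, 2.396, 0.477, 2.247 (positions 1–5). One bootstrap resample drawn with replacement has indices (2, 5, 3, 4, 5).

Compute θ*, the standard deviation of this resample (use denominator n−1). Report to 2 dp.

Resample values: 2.900, 2.247, 2.396, 0.477, 2.247.
Mean = 2.0534; sum of squared deviations = 3.3941
s² = 3.3941 / 4 = 0.8485
s = √0.8485 = 0.92

θ* = 0.92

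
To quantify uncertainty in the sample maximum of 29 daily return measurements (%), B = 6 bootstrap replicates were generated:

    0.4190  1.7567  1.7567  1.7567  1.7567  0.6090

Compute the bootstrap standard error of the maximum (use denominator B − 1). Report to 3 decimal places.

Bootstrap SE is the standard deviation of the 6 replicate maximums.
Mean of replicates: (0.4190 + 1.7567 + 1.7567 + 1.7567 + 1.7567 + 0.6090) / 6 = 8.05480 / 6 = 1.34247
Sum of squared deviations: (−0.92347)² + (+0.41423)² + (+0.41423)² + (+0.41423)² + (+0.41423)² + (−0.73347)² = 2.07712
Variance = 2.07712 / 5 = 0.41542
SE* = √0.41542

SE* = 0.645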